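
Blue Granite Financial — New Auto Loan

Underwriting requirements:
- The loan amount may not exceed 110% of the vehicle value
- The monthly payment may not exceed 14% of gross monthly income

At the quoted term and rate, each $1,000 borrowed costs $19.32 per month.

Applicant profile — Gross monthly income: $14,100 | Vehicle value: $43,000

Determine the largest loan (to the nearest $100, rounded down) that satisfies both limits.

Payment cap: 14% × $14,100 = $1,974/month.
At $19.32 per $1,000, that supports 1,974/19.32 × 1,000 ≈ $102,173 → $102,100.
LTV cap: 110% × $43,000 = $47,300 → $47,300.
Binding constraint: loan-to-value.

$47,300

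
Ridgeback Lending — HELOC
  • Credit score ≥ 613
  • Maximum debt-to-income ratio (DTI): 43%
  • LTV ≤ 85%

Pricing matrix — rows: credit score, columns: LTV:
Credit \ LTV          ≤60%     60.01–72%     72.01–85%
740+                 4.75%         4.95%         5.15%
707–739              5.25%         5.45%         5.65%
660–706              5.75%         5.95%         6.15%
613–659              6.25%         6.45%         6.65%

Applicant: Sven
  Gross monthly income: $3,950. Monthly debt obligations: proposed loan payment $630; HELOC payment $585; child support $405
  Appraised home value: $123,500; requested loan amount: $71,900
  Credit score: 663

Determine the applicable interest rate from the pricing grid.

Credit score 663 ≥ 613; Total monthly debts = (630 + 585 + 405) = 1,620. Debt-to-income = 1,620/3,950 = 41% — meets 43% limit
LTV = 71,900/123,500 = 58.2% ≤ 85%
Credit 663 → row 660–706; LTV 58.2% → column ≤60%. Grid cell → 5.75%.

5.75%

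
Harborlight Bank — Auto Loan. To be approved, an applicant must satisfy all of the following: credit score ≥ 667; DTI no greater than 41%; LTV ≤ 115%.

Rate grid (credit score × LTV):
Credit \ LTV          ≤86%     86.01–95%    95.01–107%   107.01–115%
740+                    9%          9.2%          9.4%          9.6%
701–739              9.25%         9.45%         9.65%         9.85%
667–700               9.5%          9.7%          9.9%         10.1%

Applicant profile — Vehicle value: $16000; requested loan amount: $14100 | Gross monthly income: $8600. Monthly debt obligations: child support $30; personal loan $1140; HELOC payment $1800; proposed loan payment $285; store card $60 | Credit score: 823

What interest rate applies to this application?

Credit score 823 ≥ 667; Total monthly debts = (30 + 1,140 + 1,800 + 285 + 60) = 3,315. DTI: 3,315 ÷ 8,600 = 38.5%, within the 41% cap
LTV = 14,100/16,000 = 88.1% ≤ 115%
Score 823 is in the 740+ band; LTV 88.1% is in the 86.01–95% band → 9.2%.

9.2%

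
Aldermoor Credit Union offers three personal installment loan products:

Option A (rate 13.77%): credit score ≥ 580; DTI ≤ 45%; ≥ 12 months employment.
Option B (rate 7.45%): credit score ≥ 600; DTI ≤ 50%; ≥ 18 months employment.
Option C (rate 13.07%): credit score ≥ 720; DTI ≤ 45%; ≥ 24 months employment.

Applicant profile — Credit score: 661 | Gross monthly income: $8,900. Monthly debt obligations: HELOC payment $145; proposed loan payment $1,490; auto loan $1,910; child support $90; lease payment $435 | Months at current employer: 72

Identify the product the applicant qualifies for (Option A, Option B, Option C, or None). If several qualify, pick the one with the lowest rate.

Option B

Total debts = (145 + 1,490 + 1,910 + 90 + 435) = 4,070; DTI = 4,070/8,900 = 45.7%.
Option A: score 661 ≥ 580; DTI 45.7% > 45%; employment 72 ≥ 12 mo → does not qualify.
Option B: score 661 ≥ 600; DTI 45.7% ≤ 50%; employment 72 ≥ 18 mo → qualifies.
Option C: score 661 < 720; DTI 45.7% > 45%; employment 72 ≥ 24 mo → does not qualify.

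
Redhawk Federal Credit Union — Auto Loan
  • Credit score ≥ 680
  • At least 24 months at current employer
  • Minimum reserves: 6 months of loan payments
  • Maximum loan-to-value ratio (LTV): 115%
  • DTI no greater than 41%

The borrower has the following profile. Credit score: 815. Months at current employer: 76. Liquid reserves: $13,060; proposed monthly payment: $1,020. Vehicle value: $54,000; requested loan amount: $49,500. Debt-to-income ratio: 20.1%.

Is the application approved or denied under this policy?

Credit score 815 ≥ 680 (meets)
Employment 76 ≥ 24 months
Reserves: 13,060 ÷ 1,020 = 12.8 months (meets 6-month minimum)
LTV = 49,500/54,000 = 91.7% ≤ 115%
Debt-to-income 20.1% vs 41% cap — pass
All criteria satisfied.

Approved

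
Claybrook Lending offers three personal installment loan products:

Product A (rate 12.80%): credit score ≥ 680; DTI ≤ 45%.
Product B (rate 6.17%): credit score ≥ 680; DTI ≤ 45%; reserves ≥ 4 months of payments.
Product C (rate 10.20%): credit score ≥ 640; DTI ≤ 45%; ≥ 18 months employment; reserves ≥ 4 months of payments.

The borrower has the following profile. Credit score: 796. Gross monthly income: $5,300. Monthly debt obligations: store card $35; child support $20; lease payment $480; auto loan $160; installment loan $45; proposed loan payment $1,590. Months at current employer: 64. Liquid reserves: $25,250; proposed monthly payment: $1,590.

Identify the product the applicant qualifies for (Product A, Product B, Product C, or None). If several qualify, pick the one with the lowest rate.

Product B

Total debts = (35 + 20 + 480 + 160 + 45 + 1,590) = 2,330; DTI = 2,330/5,300 = 44%.
Reserves = 25,250/1,590 = 15.9 months.
Product A: score 796 ≥ 680; DTI 44% ≤ 45% → qualifies.
Product B: score 796 ≥ 680; DTI 44% ≤ 45%; reserves 15.9 ≥ 4 mo → qualifies.
Product C: score 796 ≥ 640; DTI 44% ≤ 45%; employment 64 ≥ 18 mo; reserves 15.9 ≥ 4 mo → qualifies.
Qualifying: Product A, Product B, Product C. Lowest rate is 6.17% → Product B.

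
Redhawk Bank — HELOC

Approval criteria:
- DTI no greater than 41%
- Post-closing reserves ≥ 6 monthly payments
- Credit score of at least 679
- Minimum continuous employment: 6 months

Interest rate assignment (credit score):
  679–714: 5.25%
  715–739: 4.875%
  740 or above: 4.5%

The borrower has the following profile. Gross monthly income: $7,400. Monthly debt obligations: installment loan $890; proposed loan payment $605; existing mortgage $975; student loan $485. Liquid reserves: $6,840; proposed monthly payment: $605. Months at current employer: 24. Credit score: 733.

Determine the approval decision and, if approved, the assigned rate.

Credit score 733 ≥ 679 (meets minimum)
Total monthly debts = (890 + 605 + 975 + 485) = 2,955. DTI: 2,955 ÷ 7,400 = 39.9%, within the 41% cap
Liquid reserves cover 6,840/605 = 11.3 months — ≥ 6 required
Employment 24 ≥ 6 months
All requirements met. Score 733 falls in the 715–739 tier → 4.875%.

Approved at 4.875%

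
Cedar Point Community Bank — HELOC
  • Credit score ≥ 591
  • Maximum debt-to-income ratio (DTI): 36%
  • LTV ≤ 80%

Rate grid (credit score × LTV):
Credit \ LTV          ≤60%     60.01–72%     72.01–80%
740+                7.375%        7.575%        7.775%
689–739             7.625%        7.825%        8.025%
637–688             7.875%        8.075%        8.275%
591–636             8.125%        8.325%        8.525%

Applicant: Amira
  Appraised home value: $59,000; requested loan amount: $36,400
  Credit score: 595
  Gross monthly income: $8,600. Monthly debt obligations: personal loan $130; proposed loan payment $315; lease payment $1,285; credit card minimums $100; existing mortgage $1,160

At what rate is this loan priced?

8.325%

Credit score 595 ≥ 591; Total monthly debts = (130 + 315 + 1,285 + 100 + 1,160) = 2,990. Debt-to-income = 2,990/8,600 = 34.8% — meets 36% limit
Loan-to-value = 36,400/59,000 = 61.7% — pass (80% max)
Credit 595 → row 591–636; LTV 61.7% → column 60.01–72%. Grid cell → 8.325%.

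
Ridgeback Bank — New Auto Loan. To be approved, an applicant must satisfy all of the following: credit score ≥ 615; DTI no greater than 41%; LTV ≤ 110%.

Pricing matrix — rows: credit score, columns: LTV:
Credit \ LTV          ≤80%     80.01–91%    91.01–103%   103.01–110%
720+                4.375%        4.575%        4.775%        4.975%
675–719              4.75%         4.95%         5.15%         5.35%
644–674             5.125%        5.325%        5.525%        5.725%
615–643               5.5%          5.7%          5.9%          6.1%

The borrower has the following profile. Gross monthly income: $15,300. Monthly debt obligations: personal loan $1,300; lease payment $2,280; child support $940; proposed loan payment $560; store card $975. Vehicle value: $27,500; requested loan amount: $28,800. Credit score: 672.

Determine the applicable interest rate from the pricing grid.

5.725%

Credit score 672 ≥ 615; Total monthly debts = (1,300 + 2,280 + 940 + 560 + 975) = 6,055. DTI = 6,055/15,300 = 39.6% ≤ 41%
Loan-to-value = 28,800/27,500 = 104.7% — pass (110% max)
Credit 672 → row 644–674; LTV 104.7% → column 103.01–110%. Grid cell → 5.725%.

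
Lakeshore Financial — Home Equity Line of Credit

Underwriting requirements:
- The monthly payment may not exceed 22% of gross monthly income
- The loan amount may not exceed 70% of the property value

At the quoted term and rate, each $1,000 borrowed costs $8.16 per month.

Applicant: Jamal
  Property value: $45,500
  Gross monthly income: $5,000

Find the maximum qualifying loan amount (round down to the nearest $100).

$31,800

Payment cap: 22% × $5,000 = $1,100/month.
At $8.16 per $1,000, that supports 1,100/8.16 × 1,000 ≈ $134,803 → $134,800.
LTV cap: 70% × $45,500 = $31,850 → $31,800.
Binding constraint: loan-to-value.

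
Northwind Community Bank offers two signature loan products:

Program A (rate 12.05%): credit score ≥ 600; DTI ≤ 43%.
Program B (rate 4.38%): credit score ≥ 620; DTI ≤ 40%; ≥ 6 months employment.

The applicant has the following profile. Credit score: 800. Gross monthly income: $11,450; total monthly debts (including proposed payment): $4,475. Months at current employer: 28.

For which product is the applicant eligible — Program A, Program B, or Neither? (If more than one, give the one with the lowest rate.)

DTI = 4,475/11,450 = 39.1%.
Program A: score 800 ≥ 600; DTI 39.1% ≤ 43% → qualifies.
Program B: score 800 ≥ 620; DTI 39.1% ≤ 40%; employment 28 ≥ 6 mo → qualifies.
Qualifying: Program A, Program B. Lowest rate is 4.38% → Program B.

Program B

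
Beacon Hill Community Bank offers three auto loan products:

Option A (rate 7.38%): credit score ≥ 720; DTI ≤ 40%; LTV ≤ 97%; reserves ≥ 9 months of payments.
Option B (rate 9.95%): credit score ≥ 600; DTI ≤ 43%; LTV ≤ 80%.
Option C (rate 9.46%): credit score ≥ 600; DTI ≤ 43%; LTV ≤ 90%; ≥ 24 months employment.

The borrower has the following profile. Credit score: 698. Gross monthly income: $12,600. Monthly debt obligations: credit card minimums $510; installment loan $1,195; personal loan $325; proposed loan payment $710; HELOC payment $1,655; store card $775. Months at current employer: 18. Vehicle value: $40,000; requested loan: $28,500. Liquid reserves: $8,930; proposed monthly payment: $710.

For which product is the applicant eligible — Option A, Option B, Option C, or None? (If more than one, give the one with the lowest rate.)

Total debts = (510 + 1,195 + 325 + 710 + 1,655 + 775) = 5,170; DTI = 5,170/12,600 = 41%.
LTV = 28,500/40,000 = 71.2%.
Reserves = 8,930/710 = 12.6 months.
Option A: score 698 < 720; DTI 41% > 40%; LTV 71.2% ≤ 97%; reserves 12.6 ≥ 9 mo → does not qualify.
Option B: score 698 ≥ 600; DTI 41% ≤ 43%; LTV 71.2% ≤ 80% → qualifies.
Option C: score 698 ≥ 600; DTI 41% ≤ 43%; LTV 71.2% ≤ 90%; employment 18 < 24 mo → does not qualify.

Option B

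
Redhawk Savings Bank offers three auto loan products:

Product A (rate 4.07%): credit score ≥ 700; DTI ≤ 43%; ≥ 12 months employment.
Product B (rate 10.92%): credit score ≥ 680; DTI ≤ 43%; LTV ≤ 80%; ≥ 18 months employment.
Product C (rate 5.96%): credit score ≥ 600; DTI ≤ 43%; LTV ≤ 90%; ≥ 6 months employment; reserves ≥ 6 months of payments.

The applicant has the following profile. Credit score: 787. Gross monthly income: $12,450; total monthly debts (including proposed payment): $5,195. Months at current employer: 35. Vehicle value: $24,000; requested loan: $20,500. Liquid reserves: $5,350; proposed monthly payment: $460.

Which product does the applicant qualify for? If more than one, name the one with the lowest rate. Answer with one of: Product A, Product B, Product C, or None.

Product A

DTI = 5,195/12,450 = 41.7%.
LTV = 20,500/24,000 = 85.4%.
Reserves = 5,350/460 = 11.6 months.
Product A: score 787 ≥ 700; DTI 41.7% ≤ 43%; employment 35 ≥ 12 mo → qualifies.
Product B: score 787 ≥ 680; DTI 41.7% ≤ 43%; LTV 85.4% > 80%; employment 35 ≥ 18 mo → does not qualify.
Product C: score 787 ≥ 600; DTI 41.7% ≤ 43%; LTV 85.4% ≤ 90%; employment 35 ≥ 6 mo; reserves 11.6 ≥ 6 mo → qualifies.
Qualifying: Product A, Product C. Lowest rate is 4.07% → Product A.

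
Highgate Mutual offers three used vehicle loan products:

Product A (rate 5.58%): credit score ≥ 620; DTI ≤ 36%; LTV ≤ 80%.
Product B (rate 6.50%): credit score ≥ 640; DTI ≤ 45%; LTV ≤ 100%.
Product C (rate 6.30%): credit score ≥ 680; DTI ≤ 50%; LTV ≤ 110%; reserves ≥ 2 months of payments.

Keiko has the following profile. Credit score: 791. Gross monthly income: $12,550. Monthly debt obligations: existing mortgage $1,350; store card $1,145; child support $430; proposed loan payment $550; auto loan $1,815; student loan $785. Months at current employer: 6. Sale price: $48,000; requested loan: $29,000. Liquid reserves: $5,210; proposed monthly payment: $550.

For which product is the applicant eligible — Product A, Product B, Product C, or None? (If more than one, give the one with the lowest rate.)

Product C

Total debts = (1,350 + 1,145 + 430 + 550 + 1,815 + 785) = 6,075; DTI = 6,075/12,550 = 48.4%.
LTV = 29,000/48,000 = 60.4%.
Reserves = 5,210/550 = 9.5 months.
Product A: score 791 ≥ 620; DTI 48.4% > 36%; LTV 60.4% ≤ 80% → does not qualify.
Product B: score 791 ≥ 640; DTI 48.4% > 45%; LTV 60.4% ≤ 100% → does not qualify.
Product C: score 791 ≥ 680; DTI 48.4% ≤ 50%; LTV 60.4% ≤ 110%; reserves 9.5 ≥ 2 mo → qualifies.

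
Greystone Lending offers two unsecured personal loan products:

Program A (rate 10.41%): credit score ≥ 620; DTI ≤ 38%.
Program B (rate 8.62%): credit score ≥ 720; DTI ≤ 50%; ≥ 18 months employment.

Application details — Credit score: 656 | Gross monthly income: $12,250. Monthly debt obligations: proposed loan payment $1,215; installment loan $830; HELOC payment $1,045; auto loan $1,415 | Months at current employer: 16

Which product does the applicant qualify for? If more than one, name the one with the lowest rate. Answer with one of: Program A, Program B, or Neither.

Total debts = (1,215 + 830 + 1,045 + 1,415) = 4,505; DTI = 4,505/12,250 = 36.8%.
Program A: score 656 ≥ 620; DTI 36.8% ≤ 38% → qualifies.
Program B: score 656 < 720; DTI 36.8% ≤ 50%; employment 16 < 18 mo → does not qualify.

Program A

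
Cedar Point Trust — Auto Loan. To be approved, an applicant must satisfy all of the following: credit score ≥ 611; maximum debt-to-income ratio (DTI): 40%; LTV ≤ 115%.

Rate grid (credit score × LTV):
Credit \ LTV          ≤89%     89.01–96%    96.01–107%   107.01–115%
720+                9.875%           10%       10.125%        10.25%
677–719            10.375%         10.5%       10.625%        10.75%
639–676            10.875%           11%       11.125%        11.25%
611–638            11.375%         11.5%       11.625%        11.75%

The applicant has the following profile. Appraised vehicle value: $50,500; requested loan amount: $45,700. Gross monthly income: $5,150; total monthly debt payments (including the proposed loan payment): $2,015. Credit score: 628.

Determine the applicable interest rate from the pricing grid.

11.5%

Credit score 628 ≥ 611; DTI = 2,015/5,150 = 39.1% ≤ 40%
LTV: 45,700 ÷ 50,500 = 90.5%, within 115% cap
Row: 628 falls in 611–638. Column: 90.5% falls in 89.01–96%. Rate = 11.5%.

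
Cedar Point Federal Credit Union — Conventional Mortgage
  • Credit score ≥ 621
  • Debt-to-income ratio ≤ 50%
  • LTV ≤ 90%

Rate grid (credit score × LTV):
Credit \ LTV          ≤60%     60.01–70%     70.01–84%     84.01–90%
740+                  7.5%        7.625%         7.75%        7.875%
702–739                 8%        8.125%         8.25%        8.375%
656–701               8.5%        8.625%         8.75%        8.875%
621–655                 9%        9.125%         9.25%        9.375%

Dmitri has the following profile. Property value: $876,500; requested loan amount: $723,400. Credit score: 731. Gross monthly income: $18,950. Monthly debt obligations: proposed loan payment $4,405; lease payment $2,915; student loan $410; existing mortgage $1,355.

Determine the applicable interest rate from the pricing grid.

8.25%

Credit score 731 ≥ 621; Total monthly debts = (4,405 + 2,915 + 410 + 1,355) = 9,085. DTI = 9,085/18,950 = 47.9% ≤ 50%
Loan-to-value = 723,400/876,500 = 82.5% — pass (90% max)
Score 731 is in the 702–739 band; LTV 82.5% is in the 70.01–84% band → 8.25%.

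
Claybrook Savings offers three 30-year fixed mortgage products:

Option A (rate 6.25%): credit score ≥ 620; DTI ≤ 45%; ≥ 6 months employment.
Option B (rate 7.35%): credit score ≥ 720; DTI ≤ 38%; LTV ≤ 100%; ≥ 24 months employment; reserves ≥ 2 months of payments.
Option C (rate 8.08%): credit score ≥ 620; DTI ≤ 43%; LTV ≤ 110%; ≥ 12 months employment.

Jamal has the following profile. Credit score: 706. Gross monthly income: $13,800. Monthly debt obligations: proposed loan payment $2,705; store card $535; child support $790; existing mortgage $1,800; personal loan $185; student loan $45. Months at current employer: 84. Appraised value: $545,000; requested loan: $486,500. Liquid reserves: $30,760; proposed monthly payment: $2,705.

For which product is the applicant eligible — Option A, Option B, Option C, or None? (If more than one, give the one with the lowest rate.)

Total debts = (2,705 + 535 + 790 + 1,800 + 185 + 45) = 6,060; DTI = 6,060/13,800 = 43.9%.
LTV = 486,500/545,000 = 89.3%.
Reserves = 30,760/2,705 = 11.4 months.
Option A: score 706 ≥ 620; DTI 43.9% ≤ 45%; employment 84 ≥ 6 mo → qualifies.
Option B: score 706 < 720; DTI 43.9% > 38%; LTV 89.3% ≤ 100%; employment 84 ≥ 24 mo; reserves 11.4 ≥ 2 mo → does not qualify.
Option C: score 706 ≥ 620; DTI 43.9% > 43%; LTV 89.3% ≤ 110%; employment 84 ≥ 12 mo → does not qualify.

Option A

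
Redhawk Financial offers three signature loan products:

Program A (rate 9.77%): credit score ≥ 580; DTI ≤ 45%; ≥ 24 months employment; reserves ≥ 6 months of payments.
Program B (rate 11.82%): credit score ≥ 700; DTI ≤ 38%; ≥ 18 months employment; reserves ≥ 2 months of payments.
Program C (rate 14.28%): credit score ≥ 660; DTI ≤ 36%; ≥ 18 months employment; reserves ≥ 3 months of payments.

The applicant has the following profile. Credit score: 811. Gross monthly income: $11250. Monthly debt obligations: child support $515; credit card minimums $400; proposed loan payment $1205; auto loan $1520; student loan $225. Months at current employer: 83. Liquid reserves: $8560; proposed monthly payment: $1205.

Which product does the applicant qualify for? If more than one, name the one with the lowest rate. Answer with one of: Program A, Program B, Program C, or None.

Program A

Total debts = (515 + 400 + 1,205 + 1,520 + 225) = 3,865; DTI = 3,865/11,250 = 34.4%.
Reserves = 8,560/1,205 = 7.1 months.
Program A: score 811 ≥ 580; DTI 34.4% ≤ 45%; employment 83 ≥ 24 mo; reserves 7.1 ≥ 6 mo → qualifies.
Program B: score 811 ≥ 700; DTI 34.4% ≤ 38%; employment 83 ≥ 18 mo; reserves 7.1 ≥ 2 mo → qualifies.
Program C: score 811 ≥ 660; DTI 34.4% ≤ 36%; employment 83 ≥ 18 mo; reserves 7.1 ≥ 3 mo → qualifies.
Qualifying: Program A, Program B, Program C. Lowest rate is 9.77% → Program A.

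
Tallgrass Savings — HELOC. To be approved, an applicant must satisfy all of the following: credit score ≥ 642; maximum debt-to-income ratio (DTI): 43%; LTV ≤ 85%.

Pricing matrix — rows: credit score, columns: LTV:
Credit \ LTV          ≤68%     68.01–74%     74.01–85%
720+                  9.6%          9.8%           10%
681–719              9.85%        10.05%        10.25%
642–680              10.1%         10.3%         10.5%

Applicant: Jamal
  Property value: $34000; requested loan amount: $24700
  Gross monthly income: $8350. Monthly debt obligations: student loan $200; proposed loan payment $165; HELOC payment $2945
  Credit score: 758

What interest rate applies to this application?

Credit score 758 ≥ 642; Total monthly debts = (200 + 165 + 2,945) = 3,310. DTI = 3,310/8,350 = 39.6% ≤ 43%
Loan-to-value = 24,700/34,000 = 72.6% — pass (85% max)
Row: 758 falls in 720+. Column: 72.6% falls in 68.01–74%. Rate = 9.8%.

9.8%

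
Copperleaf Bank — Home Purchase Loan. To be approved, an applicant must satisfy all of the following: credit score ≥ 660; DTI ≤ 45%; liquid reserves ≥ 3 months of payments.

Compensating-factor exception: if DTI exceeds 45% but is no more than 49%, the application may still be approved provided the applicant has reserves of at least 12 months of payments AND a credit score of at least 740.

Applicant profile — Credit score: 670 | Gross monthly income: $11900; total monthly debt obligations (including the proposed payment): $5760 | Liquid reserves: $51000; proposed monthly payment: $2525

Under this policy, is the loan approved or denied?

Credit score 670 ≥ 660 (meets base)
DTI = 5,760/11,900 = 48.4% > 45% — standard DTI limit exceeded.
Reserves = 51,000/2,525 = 20.2 months ≥ 3
DTI 48.4% is within the 45%–49% exception band; checking compensating factors.
Override check — reserves: 20.2 mo (ok); score: 670 (below 740).
Compensating-factor requirement not fully met.

Denied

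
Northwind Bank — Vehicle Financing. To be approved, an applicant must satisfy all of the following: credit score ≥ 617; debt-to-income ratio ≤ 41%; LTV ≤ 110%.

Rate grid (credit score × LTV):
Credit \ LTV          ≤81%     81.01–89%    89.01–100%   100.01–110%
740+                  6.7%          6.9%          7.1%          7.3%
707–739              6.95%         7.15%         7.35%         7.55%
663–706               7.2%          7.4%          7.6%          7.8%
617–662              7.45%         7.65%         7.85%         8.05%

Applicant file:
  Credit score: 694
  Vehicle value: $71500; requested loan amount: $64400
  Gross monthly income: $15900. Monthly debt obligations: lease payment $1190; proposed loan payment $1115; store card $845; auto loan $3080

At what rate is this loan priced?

7.6%

Credit score 694 ≥ 617; Total monthly debts = (1,190 + 1,115 + 845 + 3,080) = 6,230. Debt-to-income = 6,230/15,900 = 39.2% — meets 41% limit
LTV = 64,400/71,500 = 90.1% ≤ 110%
Credit 694 → row 663–706; LTV 90.1% → column 89.01–100%. Grid cell → 7.6%.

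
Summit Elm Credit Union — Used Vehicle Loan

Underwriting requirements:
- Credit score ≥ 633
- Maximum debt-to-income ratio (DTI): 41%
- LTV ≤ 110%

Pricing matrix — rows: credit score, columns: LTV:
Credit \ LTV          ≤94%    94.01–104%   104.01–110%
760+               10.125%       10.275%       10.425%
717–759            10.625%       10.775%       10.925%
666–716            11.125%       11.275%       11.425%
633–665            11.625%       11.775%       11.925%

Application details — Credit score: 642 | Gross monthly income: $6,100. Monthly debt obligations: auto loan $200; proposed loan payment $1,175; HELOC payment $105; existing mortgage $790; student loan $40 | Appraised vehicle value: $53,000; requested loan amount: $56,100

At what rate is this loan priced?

11.925%

Credit score 642 ≥ 633; Total monthly debts = (200 + 1,175 + 105 + 790 + 40) = 2,310. Debt-to-income = 2,310/6,100 = 37.9% — meets 41% limit
LTV = 56,100/53,000 = 105.8% ≤ 110%
Credit 642 → row 633–665; LTV 105.8% → column 104.01–110%. Grid cell → 11.925%.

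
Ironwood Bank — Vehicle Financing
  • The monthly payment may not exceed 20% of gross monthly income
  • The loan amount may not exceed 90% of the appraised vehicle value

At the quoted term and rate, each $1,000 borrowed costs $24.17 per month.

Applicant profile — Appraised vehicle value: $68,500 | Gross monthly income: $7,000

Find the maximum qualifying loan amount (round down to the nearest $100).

Payment cap: 20% × $7,000 = $1,400/month.
At $24.17 per $1,000, that supports 1,400/24.17 × 1,000 ≈ $57,923 → $57,900.
LTV cap: 90% × $68,500 = $61,650 → $61,600.
Binding constraint: payment-to-income.

$57,900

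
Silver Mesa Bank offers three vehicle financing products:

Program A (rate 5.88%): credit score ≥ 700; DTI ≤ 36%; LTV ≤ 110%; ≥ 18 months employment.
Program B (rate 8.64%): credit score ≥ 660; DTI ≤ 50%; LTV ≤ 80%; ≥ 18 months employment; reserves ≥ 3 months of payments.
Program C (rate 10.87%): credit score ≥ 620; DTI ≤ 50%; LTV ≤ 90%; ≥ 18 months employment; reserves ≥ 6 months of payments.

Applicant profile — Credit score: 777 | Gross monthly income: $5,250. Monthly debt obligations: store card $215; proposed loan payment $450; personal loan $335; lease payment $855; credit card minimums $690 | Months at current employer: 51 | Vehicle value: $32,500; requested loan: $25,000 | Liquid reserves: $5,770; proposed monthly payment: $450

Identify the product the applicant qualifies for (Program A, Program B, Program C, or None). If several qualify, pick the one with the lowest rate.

Program B

Total debts = (215 + 450 + 335 + 855 + 690) = 2,545; DTI = 2,545/5,250 = 48.5%.
LTV = 25,000/32,500 = 76.9%.
Reserves = 5,770/450 = 12.8 months.
Program A: score 777 ≥ 700; DTI 48.5% > 36%; LTV 76.9% ≤ 110%; employment 51 ≥ 18 mo → does not qualify.
Program B: score 777 ≥ 660; DTI 48.5% ≤ 50%; LTV 76.9% ≤ 80%; employment 51 ≥ 18 mo; reserves 12.8 ≥ 3 mo → qualifies.
Program C: score 777 ≥ 620; DTI 48.5% ≤ 50%; LTV 76.9% ≤ 90%; employment 51 ≥ 18 mo; reserves 12.8 ≥ 6 mo → qualifies.
Qualifying: Program B, Program C. Lowest rate is 8.64% → Program B.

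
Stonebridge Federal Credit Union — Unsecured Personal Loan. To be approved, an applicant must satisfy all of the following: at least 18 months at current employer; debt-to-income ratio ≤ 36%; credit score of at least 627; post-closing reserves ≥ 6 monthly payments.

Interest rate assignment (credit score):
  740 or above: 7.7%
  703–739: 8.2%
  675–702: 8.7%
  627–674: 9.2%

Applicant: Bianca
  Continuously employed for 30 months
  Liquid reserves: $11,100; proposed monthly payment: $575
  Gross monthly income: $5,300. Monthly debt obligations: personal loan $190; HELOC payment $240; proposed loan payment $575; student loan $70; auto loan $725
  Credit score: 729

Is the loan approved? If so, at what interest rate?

Credit score 729 ≥ 627 (meets minimum)
Liquid reserves cover 11,100/575 = 19.3 months — ≥ 6 required
Total monthly debts = (190 + 240 + 575 + 70 + 725) = 1,800. DTI: 1,800 ÷ 5,300 = 34%, within the 36% cap
Employment 30 ≥ 18 months
All requirements met. Score 729 falls in the 703–739 tier → 8.2%.

Approved at 8.2%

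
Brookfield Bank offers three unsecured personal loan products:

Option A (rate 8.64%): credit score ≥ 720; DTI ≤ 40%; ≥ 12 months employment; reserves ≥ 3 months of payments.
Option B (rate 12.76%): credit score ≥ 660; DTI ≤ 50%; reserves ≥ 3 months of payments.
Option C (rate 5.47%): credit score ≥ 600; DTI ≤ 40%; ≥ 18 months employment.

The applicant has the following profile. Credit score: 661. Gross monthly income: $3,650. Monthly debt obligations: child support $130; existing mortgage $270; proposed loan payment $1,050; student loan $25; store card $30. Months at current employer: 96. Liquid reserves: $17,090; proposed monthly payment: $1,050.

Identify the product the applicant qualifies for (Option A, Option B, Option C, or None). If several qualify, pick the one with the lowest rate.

Total debts = (130 + 270 + 1,050 + 25 + 30) = 1,505; DTI = 1,505/3,650 = 41.2%.
Reserves = 17,090/1,050 = 16.3 months.
Option A: score 661 < 720; DTI 41.2% > 40%; employment 96 ≥ 12 mo; reserves 16.3 ≥ 3 mo → does not qualify.
Option B: score 661 ≥ 660; DTI 41.2% ≤ 50%; reserves 16.3 ≥ 3 mo → qualifies.
Option C: score 661 ≥ 600; DTI 41.2% > 40%; employment 96 ≥ 18 mo → does not qualify.

Option B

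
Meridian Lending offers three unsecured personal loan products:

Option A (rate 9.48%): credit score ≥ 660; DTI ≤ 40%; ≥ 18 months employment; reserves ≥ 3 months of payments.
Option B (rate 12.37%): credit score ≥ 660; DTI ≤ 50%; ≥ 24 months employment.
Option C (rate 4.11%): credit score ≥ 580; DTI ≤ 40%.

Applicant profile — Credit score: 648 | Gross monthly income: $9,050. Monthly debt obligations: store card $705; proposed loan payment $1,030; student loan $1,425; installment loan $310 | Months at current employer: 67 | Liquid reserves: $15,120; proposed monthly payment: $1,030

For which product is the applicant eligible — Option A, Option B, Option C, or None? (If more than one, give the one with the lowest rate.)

Total debts = (705 + 1,030 + 1,425 + 310) = 3,470; DTI = 3,470/9,050 = 38.3%.
Reserves = 15,120/1,030 = 14.7 months.
Option A: score 648 < 660; DTI 38.3% ≤ 40%; employment 67 ≥ 18 mo; reserves 14.7 ≥ 3 mo → does not qualify.
Option B: score 648 < 660; DTI 38.3% ≤ 50%; employment 67 ≥ 24 mo → does not qualify.
Option C: score 648 ≥ 580; DTI 38.3% ≤ 40% → qualifies.

Option C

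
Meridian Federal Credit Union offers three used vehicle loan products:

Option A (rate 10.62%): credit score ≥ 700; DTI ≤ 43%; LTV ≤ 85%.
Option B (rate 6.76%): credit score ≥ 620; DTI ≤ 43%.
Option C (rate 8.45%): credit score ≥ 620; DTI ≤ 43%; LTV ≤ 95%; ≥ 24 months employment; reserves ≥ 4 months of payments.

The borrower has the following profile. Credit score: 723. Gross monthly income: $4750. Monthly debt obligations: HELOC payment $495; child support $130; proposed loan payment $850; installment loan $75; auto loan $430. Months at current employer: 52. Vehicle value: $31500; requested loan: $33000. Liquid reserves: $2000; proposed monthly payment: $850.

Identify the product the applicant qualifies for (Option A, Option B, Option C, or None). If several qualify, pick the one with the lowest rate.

Total debts = (495 + 130 + 850 + 75 + 430) = 1,980; DTI = 1,980/4,750 = 41.7%.
LTV = 33,000/31,500 = 104.8%.
Reserves = 2,000/850 = 2.4 months.
Option A: score 723 ≥ 700; DTI 41.7% ≤ 43%; LTV 104.8% > 85% → does not qualify.
Option B: score 723 ≥ 620; DTI 41.7% ≤ 43% → qualifies.
Option C: score 723 ≥ 620; DTI 41.7% ≤ 43%; LTV 104.8% > 95%; employment 52 ≥ 24 mo; reserves 2.4 < 4 mo → does not qualify.

Option B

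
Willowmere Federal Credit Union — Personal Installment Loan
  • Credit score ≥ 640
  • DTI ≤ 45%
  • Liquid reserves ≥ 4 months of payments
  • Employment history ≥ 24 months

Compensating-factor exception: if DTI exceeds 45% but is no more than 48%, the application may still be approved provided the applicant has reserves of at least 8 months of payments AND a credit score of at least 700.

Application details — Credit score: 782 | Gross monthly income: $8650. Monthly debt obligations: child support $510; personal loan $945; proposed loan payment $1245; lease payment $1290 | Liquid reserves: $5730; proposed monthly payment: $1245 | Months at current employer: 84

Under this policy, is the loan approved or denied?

Denied

Credit score 782 ≥ 640 (meets base)
Total debts = (510 + 945 + 1,245 + 1,290) = 3,990. DTI: 3,990 ÷ 8,650 = 46.1%, over the 45% base limit.
Reserves = 5,730/1,245 = 4.6 months ≥ 4
Employment 84 ≥ 24 months
DTI 46.1% is within the 45%–48% exception band; checking compensating factors.
Reserves 4.6 < 8 months; credit score 782 ≥ 700.
Override conditions not both satisfied; exception does not apply.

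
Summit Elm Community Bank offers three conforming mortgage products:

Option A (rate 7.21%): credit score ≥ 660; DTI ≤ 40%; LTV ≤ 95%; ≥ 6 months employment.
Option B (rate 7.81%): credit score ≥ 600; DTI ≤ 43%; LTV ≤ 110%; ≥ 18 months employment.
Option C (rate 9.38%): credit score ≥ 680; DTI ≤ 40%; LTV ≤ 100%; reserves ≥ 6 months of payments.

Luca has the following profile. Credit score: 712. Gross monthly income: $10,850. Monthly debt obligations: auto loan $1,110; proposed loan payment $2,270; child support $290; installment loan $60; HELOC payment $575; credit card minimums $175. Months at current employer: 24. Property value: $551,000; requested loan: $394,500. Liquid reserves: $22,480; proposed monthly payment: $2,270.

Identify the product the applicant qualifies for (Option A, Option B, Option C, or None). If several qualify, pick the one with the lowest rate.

Total debts = (1,110 + 2,270 + 290 + 60 + 575 + 175) = 4,480; DTI = 4,480/10,850 = 41.3%.
LTV = 394,500/551,000 = 71.6%.
Reserves = 22,480/2,270 = 9.9 months.
Option A: score 712 ≥ 660; DTI 41.3% > 40%; LTV 71.6% ≤ 95%; employment 24 ≥ 6 mo → does not qualify.
Option B: score 712 ≥ 600; DTI 41.3% ≤ 43%; LTV 71.6% ≤ 110%; employment 24 ≥ 18 mo → qualifies.
Option C: score 712 ≥ 680; DTI 41.3% > 40%; LTV 71.6% ≤ 100%; reserves 9.9 ≥ 6 mo → does not qualify.

Option B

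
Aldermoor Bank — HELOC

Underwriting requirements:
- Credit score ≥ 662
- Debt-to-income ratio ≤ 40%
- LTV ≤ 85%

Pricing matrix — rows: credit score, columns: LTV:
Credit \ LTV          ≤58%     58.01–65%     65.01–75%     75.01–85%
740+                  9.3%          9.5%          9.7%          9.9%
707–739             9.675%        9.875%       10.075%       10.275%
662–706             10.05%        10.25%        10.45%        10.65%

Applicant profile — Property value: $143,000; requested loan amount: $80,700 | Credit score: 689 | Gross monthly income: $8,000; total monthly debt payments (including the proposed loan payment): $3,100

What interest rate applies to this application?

10.05%

Credit score 689 ≥ 662; DTI = 3,100/8,000 = 38.8% ≤ 40%
Loan-to-value = 80,700/143,000 = 56.4% — pass (85% max)
Credit 689 → row 662–706; LTV 56.4% → column ≤58%. Grid cell → 10.05%.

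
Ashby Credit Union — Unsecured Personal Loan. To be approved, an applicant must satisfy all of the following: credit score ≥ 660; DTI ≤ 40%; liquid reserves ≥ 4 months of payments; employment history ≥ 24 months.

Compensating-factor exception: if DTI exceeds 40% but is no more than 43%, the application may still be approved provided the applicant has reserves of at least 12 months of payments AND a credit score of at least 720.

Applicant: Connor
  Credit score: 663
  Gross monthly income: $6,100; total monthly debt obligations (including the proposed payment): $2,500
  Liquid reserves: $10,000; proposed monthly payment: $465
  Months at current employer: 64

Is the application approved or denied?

Credit score 663 ≥ 660 (meets base)
DTI: 2,500 ÷ 6,100 = 41%, over the 40% base limit.
Reserves = 10,000/465 = 21.5 months ≥ 4
Employment 64 ≥ 24 months
DTI 41% is within the 40%–43% exception band; checking compensating factors.
Override check — reserves: 21.5 mo (ok); score: 663 (below 720).
Compensating-factor requirement not fully met.

Denied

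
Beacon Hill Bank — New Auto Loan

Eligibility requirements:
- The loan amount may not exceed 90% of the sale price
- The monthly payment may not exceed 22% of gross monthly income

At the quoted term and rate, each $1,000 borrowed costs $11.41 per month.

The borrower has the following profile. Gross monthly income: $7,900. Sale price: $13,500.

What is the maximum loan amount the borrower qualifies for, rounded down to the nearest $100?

$12,100

Payment cap: 22% × $7,900 = $1,738/month.
At $11.41 per $1,000, that supports 1,738/11.41 × 1,000 ≈ $152,322 → $152,300.
LTV cap: 90% × $13,500 = $12,150 → $12,100.
Binding constraint: loan-to-value.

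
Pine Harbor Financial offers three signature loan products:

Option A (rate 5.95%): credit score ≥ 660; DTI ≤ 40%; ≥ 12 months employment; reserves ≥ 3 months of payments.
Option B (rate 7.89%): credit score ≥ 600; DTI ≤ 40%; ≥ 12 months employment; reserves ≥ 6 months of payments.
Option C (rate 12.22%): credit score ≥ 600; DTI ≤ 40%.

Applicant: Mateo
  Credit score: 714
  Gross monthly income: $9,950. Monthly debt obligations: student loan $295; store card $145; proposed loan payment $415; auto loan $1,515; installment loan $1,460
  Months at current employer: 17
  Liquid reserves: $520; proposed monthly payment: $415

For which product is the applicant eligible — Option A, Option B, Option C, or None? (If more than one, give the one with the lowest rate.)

Total debts = (295 + 145 + 415 + 1,515 + 1,460) = 3,830; DTI = 3,830/9,950 = 38.5%.
Reserves = 520/415 = 1.3 months.
Option A: score 714 ≥ 660; DTI 38.5% ≤ 40%; employment 17 ≥ 12 mo; reserves 1.3 < 3 mo → does not qualify.
Option B: score 714 ≥ 600; DTI 38.5% ≤ 40%; employment 17 ≥ 12 mo; reserves 1.3 < 6 mo → does not qualify.
Option C: score 714 ≥ 600; DTI 38.5% ≤ 40% → qualifies.

Option C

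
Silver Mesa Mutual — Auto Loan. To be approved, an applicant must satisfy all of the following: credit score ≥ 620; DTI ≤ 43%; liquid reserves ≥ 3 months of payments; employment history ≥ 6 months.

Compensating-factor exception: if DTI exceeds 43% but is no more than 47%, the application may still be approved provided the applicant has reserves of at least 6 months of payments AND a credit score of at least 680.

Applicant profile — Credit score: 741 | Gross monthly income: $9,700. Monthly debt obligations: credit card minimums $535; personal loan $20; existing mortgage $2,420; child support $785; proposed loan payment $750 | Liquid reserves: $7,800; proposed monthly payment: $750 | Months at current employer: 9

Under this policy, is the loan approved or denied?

Credit score 741 ≥ 620 (meets base)
Total debts = (535 + 20 + 2,420 + 785 + 750) = 4,510. DTI = 4,510/9,700 = 46.5% > 43% — standard DTI limit exceeded.
Reserves: 7,800 ÷ 750 = 10.4 months (meets 3-month minimum)
Employment 9 ≥ 6 months
46.5% falls in the override range (43%–47%), so the compensating-factor test applies.
Reserves 10.4 ≥ 6 months; credit score 741 ≥ 680.
Both override conditions satisfied; DTI exception granted.

Approved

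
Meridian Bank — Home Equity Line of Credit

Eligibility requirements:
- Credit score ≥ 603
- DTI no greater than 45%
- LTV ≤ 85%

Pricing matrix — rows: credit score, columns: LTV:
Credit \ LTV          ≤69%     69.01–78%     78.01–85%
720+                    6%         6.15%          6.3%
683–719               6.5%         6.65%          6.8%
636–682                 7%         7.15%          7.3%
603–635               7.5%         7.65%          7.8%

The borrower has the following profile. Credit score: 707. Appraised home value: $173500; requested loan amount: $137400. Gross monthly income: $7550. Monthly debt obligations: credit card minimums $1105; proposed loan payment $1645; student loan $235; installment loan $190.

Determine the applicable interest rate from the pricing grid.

6.8%

Credit score 707 ≥ 603; Total monthly debts = (1,105 + 1,645 + 235 + 190) = 3,175. DTI = 3,175/7,550 = 42.1% ≤ 45%
LTV: 137,400 ÷ 173,500 = 79.2%, within 85% cap
Credit 707 → row 683–719; LTV 79.2% → column 78.01–85%. Grid cell → 6.8%.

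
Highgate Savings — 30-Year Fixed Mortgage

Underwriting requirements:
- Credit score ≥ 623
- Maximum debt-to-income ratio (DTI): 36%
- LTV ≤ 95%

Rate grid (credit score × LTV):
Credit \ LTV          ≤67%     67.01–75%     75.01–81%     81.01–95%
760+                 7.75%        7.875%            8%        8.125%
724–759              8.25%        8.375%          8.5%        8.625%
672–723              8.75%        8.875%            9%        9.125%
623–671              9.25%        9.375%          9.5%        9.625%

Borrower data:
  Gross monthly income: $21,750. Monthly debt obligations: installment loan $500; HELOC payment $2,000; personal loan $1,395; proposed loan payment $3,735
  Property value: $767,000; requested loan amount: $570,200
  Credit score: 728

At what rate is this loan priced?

Credit score 728 ≥ 623; Total monthly debts = (500 + 2,000 + 1,395 + 3,735) = 7,630. DTI: 7,630 ÷ 21,750 = 35.1%, within the 36% cap
LTV: 570,200 ÷ 767,000 = 74.3%, within 95% cap
Score 728 is in the 724–759 band; LTV 74.3% is in the 67.01–75% band → 8.375%.

8.375%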